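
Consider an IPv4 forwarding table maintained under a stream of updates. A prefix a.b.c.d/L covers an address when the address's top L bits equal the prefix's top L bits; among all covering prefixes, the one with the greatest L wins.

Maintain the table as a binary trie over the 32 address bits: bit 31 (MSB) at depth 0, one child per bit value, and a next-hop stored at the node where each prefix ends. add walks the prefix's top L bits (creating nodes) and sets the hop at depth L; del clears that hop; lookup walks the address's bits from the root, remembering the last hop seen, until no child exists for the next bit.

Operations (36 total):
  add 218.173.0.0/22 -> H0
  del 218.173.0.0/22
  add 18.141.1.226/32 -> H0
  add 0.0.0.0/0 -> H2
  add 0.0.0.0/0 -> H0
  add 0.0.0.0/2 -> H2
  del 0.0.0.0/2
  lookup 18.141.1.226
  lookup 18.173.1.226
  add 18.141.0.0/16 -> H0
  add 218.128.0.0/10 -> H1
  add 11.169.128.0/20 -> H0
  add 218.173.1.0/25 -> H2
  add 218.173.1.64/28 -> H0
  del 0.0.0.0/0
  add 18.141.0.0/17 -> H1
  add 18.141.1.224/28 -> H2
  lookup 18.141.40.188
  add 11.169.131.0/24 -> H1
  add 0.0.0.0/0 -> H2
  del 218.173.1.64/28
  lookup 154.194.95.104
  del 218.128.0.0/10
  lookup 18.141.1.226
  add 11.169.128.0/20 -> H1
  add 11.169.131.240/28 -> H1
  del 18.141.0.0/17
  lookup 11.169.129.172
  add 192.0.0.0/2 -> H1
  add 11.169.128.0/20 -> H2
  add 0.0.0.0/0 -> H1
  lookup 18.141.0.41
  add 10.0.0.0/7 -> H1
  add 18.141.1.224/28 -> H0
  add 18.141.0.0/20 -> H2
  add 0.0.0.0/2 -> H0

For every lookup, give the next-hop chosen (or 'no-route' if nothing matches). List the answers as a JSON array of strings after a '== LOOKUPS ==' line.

Trace:
  + 218.173.0.0/22 (H0) depth=22
  - 218.173.0.0/22 clear@22
  + 18.141.1.226/32 (H0) depth=32
  + 0.0.0.0/0 (H2) depth=0
  + 0.0.0.0/0 (H0) depth=0
  + 0.0.0.0/2 (H2) depth=2
  - 0.0.0.0/2 clear@2
  lookup 18.141.1.226: bits 00010010100011010000000111100010 walk d0:H0→d1:-→d2:-→d3:-→d4:-→d5:-→d6:-→d7:-→d8:-→d9:-→d10:-→d11:-→d12:-→d13:-→d14:-→d15:-→d16:-→d17:-→d18:-→d19:-→d20:-→d21:-→d22:-→d23:-→d24:-→d25:-→d26:-→d27:-→d28:-→d29:-→d30:-→d31:-→d32:H0 -> H0
  lookup 18.173.1.226: bits 0001001010 walk d0:H0→d1:-→d2:-→d3:-→d4:-→d5:-→d6:-→d7:-→d8:-→d9:-→d10:- -> H0
  + 18.141.0.0/16 (H0) depth=16
  + 218.128.0.0/10 (H1) depth=10
  + 11.169.128.0/20 (H0) depth=20
  + 218.173.1.0/25 (H2) depth=25
  + 218.173.1.64/28 (H0) depth=28
  - 0.0.0.0/0 clear@0
  + 18.141.0.0/17 (H1) depth=17
  + 18.141.1.224/28 (H2) depth=28
  lookup 18.141.40.188: bits 000100101000110100 walk d0:-→d1:-→d2:-→d3:-→d4:-→d5:-→d6:-→d7:-→d8:-→d9:-→d10:-→d11:-→d12:-→d13:-→d14:-→d15:-→d16:H0→d17:H1→d18:- -> H1
  + 11.169.131.0/24 (H1) depth=24
  + 0.0.0.0/0 (H2) depth=0
  - 218.173.1.64/28 clear@28
  lookup 154.194.95.104: bits 1 walk d0:H2→d1:- -> H2
  - 218.128.0.0/10 clear@10
  lookup 18.141.1.226: bits 00010010100011010000000111100010 walk d0:H2→d1:-→d2:-→d3:-→d4:-→d5:-→d6:-→d7:-→d8:-→d9:-→d10:-→d11:-→d12:-→d13:-→d14:-→d15:-→d16:H0→d17:H1→d18:-→d19:-→d20:-→d21:-→d22:-→d23:-→d24:-→d25:-→d26:-→d27:-→d28:H2→d29:-→d30:-→d31:-→d32:H0 -> H0
  + 11.169.128.0/20 (H1) depth=20
  + 11.169.131.240/28 (H1) depth=28
  - 18.141.0.0/17 clear@17
  lookup 11.169.129.172: bits 0000101110101001100000 walk d0:H2→d1:-→d2:-→d3:-→d4:-→d5:-→d6:-→d7:-→d8:-→d9:-→d10:-→d11:-→d12:-→d13:-→d14:-→d15:-→d16:-→d17:-→d18:-→d19:-→d20:H1→d21:-→d22:- -> H1
  + 192.0.0.0/2 (H1) depth=2
  + 11.169.128.0/20 (H2) depth=20
  + 0.0.0.0/0 (H1) depth=0
  lookup 18.141.0.41: bits 00010010100011010000000 walk d0:H1→d1:-→d2:-→d3:-→d4:-→d5:-→d6:-→d7:-→d8:-→d9:-→d10:-→d11:-→d12:-→d13:-→d14:-→d15:-→d16:H0→d17:-→d18:-→d19:-→d20:-→d21:-→d22:-→d23:- -> H0
  + 10.0.0.0/7 (H1) depth=7
  + 18.141.1.224/28 (H0) depth=28
  + 18.141.0.0/20 (H2) depth=20
  + 0.0.0.0/2 (H0) depth=2

== LOOKUPS ==
["H0","H0","H1","H2","H0","H1","H0"]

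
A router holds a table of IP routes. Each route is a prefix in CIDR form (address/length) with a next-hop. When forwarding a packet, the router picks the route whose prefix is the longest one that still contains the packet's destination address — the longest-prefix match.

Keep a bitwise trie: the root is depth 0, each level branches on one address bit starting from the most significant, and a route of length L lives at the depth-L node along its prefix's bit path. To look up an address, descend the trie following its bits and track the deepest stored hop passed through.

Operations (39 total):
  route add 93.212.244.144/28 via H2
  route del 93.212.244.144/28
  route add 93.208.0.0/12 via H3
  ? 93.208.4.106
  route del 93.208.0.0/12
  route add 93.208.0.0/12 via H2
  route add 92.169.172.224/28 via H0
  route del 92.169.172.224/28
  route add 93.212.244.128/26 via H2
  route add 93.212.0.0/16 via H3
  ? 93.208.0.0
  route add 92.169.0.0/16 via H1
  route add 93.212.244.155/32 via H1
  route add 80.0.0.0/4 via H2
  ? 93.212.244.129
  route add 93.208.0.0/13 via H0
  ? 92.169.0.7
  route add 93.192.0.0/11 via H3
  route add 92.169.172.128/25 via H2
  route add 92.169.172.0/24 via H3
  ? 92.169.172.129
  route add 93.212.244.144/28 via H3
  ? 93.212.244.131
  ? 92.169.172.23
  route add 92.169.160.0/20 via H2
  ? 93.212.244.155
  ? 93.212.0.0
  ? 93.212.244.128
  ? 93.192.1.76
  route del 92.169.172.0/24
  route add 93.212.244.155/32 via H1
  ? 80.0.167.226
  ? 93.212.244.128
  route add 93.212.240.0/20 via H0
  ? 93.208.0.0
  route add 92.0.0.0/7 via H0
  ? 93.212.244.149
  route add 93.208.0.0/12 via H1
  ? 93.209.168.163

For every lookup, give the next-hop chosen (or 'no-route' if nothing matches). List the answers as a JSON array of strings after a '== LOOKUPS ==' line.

Process each operation:
  add 93.212.244.144/28 -> H2 at depth 28
  del 93.212.244.144/28 (clear depth 28)
  add 93.208.0.0/12 -> H3 at depth 12
  ? 93.208.4.106  path d0:-→d1:-→d2:-→d3:-→d4:-→d5:-→d6:-→d7:-→d8:-→d9:-→d10:-→d11:-→d12:H3→d13:-  best=H3
  del 93.208.0.0/12 (clear depth 12)
  add 93.208.0.0/12 -> H2 at depth 12
  add 92.169.172.224/28 -> H0 at depth 28
  del 92.169.172.224/28 (clear depth 28)
  add 93.212.244.128/26 -> H2 at depth 26
  add 93.212.0.0/16 -> H3 at depth 16
  ? 93.208.0.0  path d0:-→d1:-→d2:-→d3:-→d4:-→d5:-→d6:-→d7:-→d8:-→d9:-→d10:-→d11:-→d12:H2→d13:-  best=H2
  add 92.169.0.0/16 -> H1 at depth 16
  add 93.212.244.155/32 -> H1 at depth 32
  add 80.0.0.0/4 -> H2 at depth 4
  ? 93.212.244.129  path d0:-→d1:-→d2:-→d3:-→d4:H2→d5:-→d6:-→d7:-→d8:-→d9:-→d10:-→d11:-→d12:H2→d13:-→d14:-→d15:-→d16:H3→d17:-→d18:-→d19:-→d20:-→d21:-→d22:-→d23:-→d24:-→d25:-→d26:H2→d27:-  best=H2
  add 93.208.0.0/13 -> H0 at depth 13
  ? 92.169.0.7  path d0:-→d1:-→d2:-→d3:-→d4:H2→d5:-→d6:-→d7:-→d8:-→d9:-→d10:-→d11:-→d12:-→d13:-→d14:-→d15:-→d16:H1  best=H1
  add 93.192.0.0/11 -> H3 at depth 11
  add 92.169.172.128/25 -> H2 at depth 25
  add 92.169.172.0/24 -> H3 at depth 24
  ? 92.169.172.129  path d0:-→d1:-→d2:-→d3:-→d4:H2→d5:-→d6:-→d7:-→d8:-→d9:-→d10:-→d11:-→d12:-→d13:-→d14:-→d15:-→d16:H1→d17:-→d18:-→d19:-→d20:-→d21:-→d22:-→d23:-→d24:H3→d25:H2  best=H2
  add 93.212.244.144/28 -> H3 at depth 28
  ? 93.212.244.131  path d0:-→d1:-→d2:-→d3:-→d4:H2→d5:-→d6:-→d7:-→d8:-→d9:-→d10:-→d11:H3→d12:H2→d13:H0→d14:-→d15:-→d16:H3→d17:-→d18:-→d19:-→d20:-→d21:-→d22:-→d23:-→d24:-→d25:-→d26:H2→d27:-  best=H2
  ? 92.169.172.23  path d0:-→d1:-→d2:-→d3:-→d4:H2→d5:-→d6:-→d7:-→d8:-→d9:-→d10:-→d11:-→d12:-→d13:-→d14:-→d15:-→d16:H1→d17:-→d18:-→d19:-→d20:-→d21:-→d22:-→d23:-→d24:H3  best=H3
  add 92.169.160.0/20 -> H2 at depth 20
  ? 93.212.244.155  path d0:-→d1:-→d2:-→d3:-→d4:H2→d5:-→d6:-→d7:-→d8:-→d9:-→d10:-→d11:H3→d12:H2→d13:H0→d14:-→d15:-→d16:H3→d17:-→d18:-→d19:-→d20:-→d21:-→d22:-→d23:-→d24:-→d25:-→d26:H2→d27:-→d28:H3→d29:-→d30:-→d31:-→d32:H1  best=H1
  ? 93.212.0.0  path d0:-→d1:-→d2:-→d3:-→d4:H2→d5:-→d6:-→d7:-→d8:-→d9:-→d10:-→d11:H3→d12:H2→d13:H0→d14:-→d15:-→d16:H3  best=H3
  ? 93.212.244.128  path d0:-→d1:-→d2:-→d3:-→d4:H2→d5:-→d6:-→d7:-→d8:-→d9:-→d10:-→d11:H3→d12:H2→d13:H0→d14:-→d15:-→d16:H3→d17:-→d18:-→d19:-→d20:-→d21:-→d22:-→d23:-→d24:-→d25:-→d26:H2→d27:-  best=H2
  ? 93.192.1.76  path d0:-→d1:-→d2:-→d3:-→d4:H2→d5:-→d6:-→d7:-→d8:-→d9:-→d10:-→d11:H3  best=H3
  del 92.169.172.0/24 (clear depth 24)
  add 93.212.244.155/32 -> H1 at depth 32
  ? 80.0.167.226  path d0:-→d1:-→d2:-→d3:-→d4:H2  best=H2
  ? 93.212.244.128  path d0:-→d1:-→d2:-→d3:-→d4:H2→d5:-→d6:-→d7:-→d8:-→d9:-→d10:-→d11:H3→d12:H2→d13:H0→d14:-→d15:-→d16:H3→d17:-→d18:-→d19:-→d20:-→d21:-→d22:-→d23:-→d24:-→d25:-→d26:H2→d27:-  best=H2
  add 93.212.240.0/20 -> H0 at depth 20
  ? 93.208.0.0  path d0:-→d1:-→d2:-→d3:-→d4:H2→d5:-→d6:-→d7:-→d8:-→d9:-→d10:-→d11:H3→d12:H2→d13:H0  best=H0
  add 92.0.0.0/7 -> H0 at depth 7
  ? 93.212.244.149  path d0:-→d1:-→d2:-→d3:-→d4:H2→d5:-→d6:-→d7:H0→d8:-→d9:-→d10:-→d11:H3→d12:H2→d13:H0→d14:-→d15:-→d16:H3→d17:-→d18:-→d19:-→d20:H0→d21:-→d22:-→d23:-→d24:-→d25:-→d26:H2→d27:-→d28:H3  best=H3
  add 93.208.0.0/12 -> H1 at depth 12
  ? 93.209.168.163  path d0:-→d1:-→d2:-→d3:-→d4:H2→d5:-→d6:-→d7:H0→d8:-→d9:-→d10:-→d11:H3→d12:H1→d13:H0  best=H0

== LOOKUPS ==
["H3","H2","H2","H1","H2","H2","H3","H1","H3","H2","H3","H2","H2","H0","H3","H0"]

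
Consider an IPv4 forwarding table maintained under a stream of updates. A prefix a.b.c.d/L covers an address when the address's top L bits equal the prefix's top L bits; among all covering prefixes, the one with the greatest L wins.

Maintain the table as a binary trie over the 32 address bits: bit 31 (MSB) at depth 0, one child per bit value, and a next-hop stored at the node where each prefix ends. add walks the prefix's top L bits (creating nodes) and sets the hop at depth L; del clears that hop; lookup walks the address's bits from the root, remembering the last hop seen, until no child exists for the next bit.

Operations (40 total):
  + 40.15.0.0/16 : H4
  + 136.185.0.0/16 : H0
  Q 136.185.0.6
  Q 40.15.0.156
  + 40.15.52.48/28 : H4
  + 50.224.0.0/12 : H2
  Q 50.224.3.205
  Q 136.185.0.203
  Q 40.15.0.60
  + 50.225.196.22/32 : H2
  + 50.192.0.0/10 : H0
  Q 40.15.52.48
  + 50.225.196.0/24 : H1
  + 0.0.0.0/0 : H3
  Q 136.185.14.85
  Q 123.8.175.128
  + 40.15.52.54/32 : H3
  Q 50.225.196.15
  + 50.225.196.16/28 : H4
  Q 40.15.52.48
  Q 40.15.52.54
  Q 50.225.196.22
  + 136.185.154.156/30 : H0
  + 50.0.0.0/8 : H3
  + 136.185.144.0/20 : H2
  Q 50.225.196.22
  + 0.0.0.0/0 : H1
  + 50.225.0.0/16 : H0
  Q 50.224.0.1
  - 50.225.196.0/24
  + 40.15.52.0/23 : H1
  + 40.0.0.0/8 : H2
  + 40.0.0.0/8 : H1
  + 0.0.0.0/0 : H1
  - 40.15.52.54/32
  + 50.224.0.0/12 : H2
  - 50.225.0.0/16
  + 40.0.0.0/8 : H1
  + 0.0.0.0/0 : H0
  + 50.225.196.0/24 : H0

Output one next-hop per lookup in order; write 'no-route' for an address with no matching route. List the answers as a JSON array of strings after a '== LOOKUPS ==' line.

Trace:
  add 40.15.0.0/16 -> H4 at depth 16
  add 136.185.0.0/16 -> H0 at depth 16
  ? 136.185.0.6  path d0:-→d1:-→d2:-→d3:-→d4:-→d5:-→d6:-→d7:-→d8:-→d9:-→d10:-→d11:-→d12:-→d13:-→d14:-→d15:-→d16:H0  best=H0
  ? 40.15.0.156  path d0:-→d1:-→d2:-→d3:-→d4:-→d5:-→d6:-→d7:-→d8:-→d9:-→d10:-→d11:-→d12:-→d13:-→d14:-→d15:-→d16:H4  best=H4
  add 40.15.52.48/28 -> H4 at depth 28
  add 50.224.0.0/12 -> H2 at depth 12
  ? 50.224.3.205  path d0:-→d1:-→d2:-→d3:-→d4:-→d5:-→d6:-→d7:-→d8:-→d9:-→d10:-→d11:-→d12:H2  best=H2
  ? 136.185.0.203  path d0:-→d1:-→d2:-→d3:-→d4:-→d5:-→d6:-→d7:-→d8:-→d9:-→d10:-→d11:-→d12:-→d13:-→d14:-→d15:-→d16:H0  best=H0
  ? 40.15.0.60  path d0:-→d1:-→d2:-→d3:-→d4:-→d5:-→d6:-→d7:-→d8:-→d9:-→d10:-→d11:-→d12:-→d13:-→d14:-→d15:-→d16:H4→d17:-→d18:-  best=H4
  add 50.225.196.22/32 -> H2 at depth 32
  add 50.192.0.0/10 -> H0 at depth 10
  ? 40.15.52.48  path d0:-→d1:-→d2:-→d3:-→d4:-→d5:-→d6:-→d7:-→d8:-→d9:-→d10:-→d11:-→d12:-→d13:-→d14:-→d15:-→d16:H4→d17:-→d18:-→d19:-→d20:-→d21:-→d22:-→d23:-→d24:-→d25:-→d26:-→d27:-→d28:H4  best=H4
  add 50.225.196.0/24 -> H1 at depth 24
  add 0.0.0.0/0 -> H3 at depth 0
  ? 136.185.14.85  path d0:H3→d1:-→d2:-→d3:-→d4:-→d5:-→d6:-→d7:-→d8:-→d9:-→d10:-→d11:-→d12:-→d13:-→d14:-→d15:-→d16:H0  best=H0
  ? 123.8.175.128  path d0:H3→d1:-  best=H3
  add 40.15.52.54/32 -> H3 at depth 32
  ? 50.225.196.15  path d0:H3→d1:-→d2:-→d3:-→d4:-→d5:-→d6:-→d7:-→d8:-→d9:-→d10:H0→d11:-→d12:H2→d13:-→d14:-→d15:-→d16:-→d17:-→d18:-→d19:-→d20:-→d21:-→d22:-→d23:-→d24:H1→d25:-→d26:-→d27:-  best=H1
  add 50.225.196.16/28 -> H4 at depth 28
  ? 40.15.52.48  path d0:H3→d1:-→d2:-→d3:-→d4:-→d5:-→d6:-→d7:-→d8:-→d9:-→d10:-→d11:-→d12:-→d13:-→d14:-→d15:-→d16:H4→d17:-→d18:-→d19:-→d20:-→d21:-→d22:-→d23:-→d24:-→d25:-→d26:-→d27:-→d28:H4→d29:-  best=H4
  ? 40.15.52.54  path d0:H3→d1:-→d2:-→d3:-→d4:-→d5:-→d6:-→d7:-→d8:-→d9:-→d10:-→d11:-→d12:-→d13:-→d14:-→d15:-→d16:H4→d17:-→d18:-→d19:-→d20:-→d21:-→d22:-→d23:-→d24:-→d25:-→d26:-→d27:-→d28:H4→d29:-→d30:-→d31:-→d32:H3  best=H3
  ? 50.225.196.22  path d0:H3→d1:-→d2:-→d3:-→d4:-→d5:-→d6:-→d7:-→d8:-→d9:-→d10:H0→d11:-→d12:H2→d13:-→d14:-→d15:-→d16:-→d17:-→d18:-→d19:-→d20:-→d21:-→d22:-→d23:-→d24:H1→d25:-→d26:-→d27:-→d28:H4→d29:-→d30:-→d31:-→d32:H2  best=H2
  add 136.185.154.156/30 -> H0 at depth 30
  add 50.0.0.0/8 -> H3 at depth 8
  add 136.185.144.0/20 -> H2 at depth 20
  ? 50.225.196.22  path d0:H3→d1:-→d2:-→d3:-→d4:-→d5:-→d6:-→d7:-→d8:H3→d9:-→d10:H0→d11:-→d12:H2→d13:-→d14:-→d15:-→d16:-→d17:-→d18:-→d19:-→d20:-→d21:-→d22:-→d23:-→d24:H1→d25:-→d26:-→d27:-→d28:H4→d29:-→d30:-→d31:-→d32:H2  best=H2
  add 0.0.0.0/0 -> H1 at depth 0
  add 50.225.0.0/16 -> H0 at depth 16
  ? 50.224.0.1  path d0:H1→d1:-→d2:-→d3:-→d4:-→d5:-→d6:-→d7:-→d8:H3→d9:-→d10:H0→d11:-→d12:H2→d13:-→d14:-→d15:-  best=H2
  - 50.225.196.0/24 clear@24
  add 40.15.52.0/23 -> H1 at depth 23
  add 40.0.0.0/8 -> H2 at depth 8
  add 40.0.0.0/8 -> H1 at depth 8
  add 0.0.0.0/0 -> H1 at depth 0
  - 40.15.52.54/32 clear@32
  add 50.224.0.0/12 -> H2 at depth 12
  - 50.225.0.0/16 clear@16
  add 40.0.0.0/8 -> H1 at depth 8
  add 0.0.0.0/0 -> H0 at depth 0
  add 50.225.196.0/24 -> H0 at depth 24

== LOOKUPS ==
["H0","H4","H2","H0","H4","H4","H0","H3","H1","H4","H3","H2","H2","H2"]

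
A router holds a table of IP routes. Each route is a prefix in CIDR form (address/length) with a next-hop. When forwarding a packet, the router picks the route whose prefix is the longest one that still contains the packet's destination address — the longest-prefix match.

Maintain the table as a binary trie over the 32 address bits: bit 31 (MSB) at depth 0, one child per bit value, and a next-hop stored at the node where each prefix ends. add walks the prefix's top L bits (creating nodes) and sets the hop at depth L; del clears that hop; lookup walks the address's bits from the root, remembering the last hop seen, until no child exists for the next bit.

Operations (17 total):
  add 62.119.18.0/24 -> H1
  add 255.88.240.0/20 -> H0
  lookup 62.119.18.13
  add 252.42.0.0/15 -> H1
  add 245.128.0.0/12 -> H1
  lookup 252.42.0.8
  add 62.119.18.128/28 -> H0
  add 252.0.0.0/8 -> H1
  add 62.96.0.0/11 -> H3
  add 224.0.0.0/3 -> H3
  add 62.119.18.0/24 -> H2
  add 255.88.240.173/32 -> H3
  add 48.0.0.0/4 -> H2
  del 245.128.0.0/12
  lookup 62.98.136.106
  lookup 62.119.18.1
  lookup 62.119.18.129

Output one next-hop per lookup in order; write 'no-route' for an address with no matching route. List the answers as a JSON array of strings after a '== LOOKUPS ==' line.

Trace:
  + 62.119.18.0/24 (H1) depth=24
  + 255.88.240.0/20 (H0) depth=20
  ? 62.119.18.13  path d0:-→d1:-→d2:-→d3:-→d4:-→d5:-→d6:-→d7:-→d8:-→d9:-→d10:-→d11:-→d12:-→d13:-→d14:-→d15:-→d16:-→d17:-→d18:-→d19:-→d20:-→d21:-→d22:-→d23:-→d24:H1  best=H1
  + 252.42.0.0/15 (H1) depth=15
  + 245.128.0.0/12 (H1) depth=12
  ? 252.42.0.8  path d0:-→d1:-→d2:-→d3:-→d4:-→d5:-→d6:-→d7:-→d8:-→d9:-→d10:-→d11:-→d12:-→d13:-→d14:-→d15:H1  best=H1
  + 62.119.18.128/28 (H0) depth=28
  + 252.0.0.0/8 (H1) depth=8
  + 62.96.0.0/11 (H3) depth=11
  + 224.0.0.0/3 (H3) depth=3
  + 62.119.18.0/24 (H2) depth=24
  + 255.88.240.173/32 (H3) depth=32
  + 48.0.0.0/4 (H2) depth=4
  - 245.128.0.0/12 clear@12
  ? 62.98.136.106  path d0:-→d1:-→d2:-→d3:-→d4:H2→d5:-→d6:-→d7:-→d8:-→d9:-→d10:-→d11:H3  best=H3
  ? 62.119.18.1  path d0:-→d1:-→d2:-→d3:-→d4:H2→d5:-→d6:-→d7:-→d8:-→d9:-→d10:-→d11:H3→d12:-→d13:-→d14:-→d15:-→d16:-→d17:-→d18:-→d19:-→d20:-→d21:-→d22:-→d23:-→d24:H2  best=H2
  ? 62.119.18.129  path d0:-→d1:-→d2:-→d3:-→d4:H2→d5:-→d6:-→d7:-→d8:-→d9:-→d10:-→d11:H3→d12:-→d13:-→d14:-→d15:-→d16:-→d17:-→d18:-→d19:-→d20:-→d21:-→d22:-→d23:-→d24:H2→d25:-→d26:-→d27:-→d28:H0  best=H0

== LOOKUPS ==
["H1","H1","H3","H2","H0"]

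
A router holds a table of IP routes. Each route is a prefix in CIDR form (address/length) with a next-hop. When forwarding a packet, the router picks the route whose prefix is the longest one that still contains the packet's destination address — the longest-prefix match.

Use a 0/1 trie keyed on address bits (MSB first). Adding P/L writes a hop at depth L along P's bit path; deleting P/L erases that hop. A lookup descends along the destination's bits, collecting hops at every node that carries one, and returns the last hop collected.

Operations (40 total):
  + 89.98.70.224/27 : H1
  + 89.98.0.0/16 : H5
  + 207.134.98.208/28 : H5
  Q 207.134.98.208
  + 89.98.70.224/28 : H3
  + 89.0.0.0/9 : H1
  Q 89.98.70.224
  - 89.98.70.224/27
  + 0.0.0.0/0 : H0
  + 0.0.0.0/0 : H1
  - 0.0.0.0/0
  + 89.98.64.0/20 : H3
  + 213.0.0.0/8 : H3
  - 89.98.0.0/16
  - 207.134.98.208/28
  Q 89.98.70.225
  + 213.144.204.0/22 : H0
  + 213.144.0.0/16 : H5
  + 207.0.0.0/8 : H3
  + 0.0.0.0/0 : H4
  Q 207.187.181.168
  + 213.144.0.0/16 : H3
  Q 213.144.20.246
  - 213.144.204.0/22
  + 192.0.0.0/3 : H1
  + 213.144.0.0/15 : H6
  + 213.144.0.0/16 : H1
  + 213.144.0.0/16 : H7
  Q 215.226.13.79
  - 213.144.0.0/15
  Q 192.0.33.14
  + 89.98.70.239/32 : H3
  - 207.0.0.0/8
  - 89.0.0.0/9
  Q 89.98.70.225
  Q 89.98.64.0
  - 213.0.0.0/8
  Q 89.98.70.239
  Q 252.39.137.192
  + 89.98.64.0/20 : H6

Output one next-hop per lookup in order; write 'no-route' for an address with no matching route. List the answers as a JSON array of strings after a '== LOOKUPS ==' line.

Apply in order:
  add 89.98.70.224/27 -> H1 at depth 27
  add 89.98.0.0/16 -> H5 at depth 16
  add 207.134.98.208/28 -> H5 at depth 28
  ? 207.134.98.208  path d0:-→d1:-→d2:-→d3:-→d4:-→d5:-→d6:-→d7:-→d8:-→d9:-→d10:-→d11:-→d12:-→d13:-→d14:-→d15:-→d16:-→d17:-→d18:-→d19:-→d20:-→d21:-→d22:-→d23:-→d24:-→d25:-→d26:-→d27:-→d28:H5  best=H5
  add 89.98.70.224/28 -> H3 at depth 28
  add 89.0.0.0/9 -> H1 at depth 9
  ? 89.98.70.224  path d0:-→d1:-→d2:-→d3:-→d4:-→d5:-→d6:-→d7:-→d8:-→d9:H1→d10:-→d11:-→d12:-→d13:-→d14:-→d15:-→d16:H5→d17:-→d18:-→d19:-→d20:-→d21:-→d22:-→d23:-→d24:-→d25:-→d26:-→d27:H1→d28:H3  best=H3
  del 89.98.70.224/27 (clear depth 27)
  add 0.0.0.0/0 -> H0 at depth 0
  add 0.0.0.0/0 -> H1 at depth 0
  del 0.0.0.0/0 (clear depth 0)
  add 89.98.64.0/20 -> H3 at depth 20
  add 213.0.0.0/8 -> H3 at depth 8
  del 89.98.0.0/16 (clear depth 16)
  del 207.134.98.208/28 (clear depth 28)
  ? 89.98.70.225  path d0:-→d1:-→d2:-→d3:-→d4:-→d5:-→d6:-→d7:-→d8:-→d9:H1→d10:-→d11:-→d12:-→d13:-→d14:-→d15:-→d16:-→d17:-→d18:-→d19:-→d20:H3→d21:-→d22:-→d23:-→d24:-→d25:-→d26:-→d27:-→d28:H3  best=H3
  add 213.144.204.0/22 -> H0 at depth 22
  add 213.144.0.0/16 -> H5 at depth 16
  add 207.0.0.0/8 -> H3 at depth 8
  add 0.0.0.0/0 -> H4 at depth 0
  ? 207.187.181.168  path d0:H4→d1:-→d2:-→d3:-→d4:-→d5:-→d6:-→d7:-→d8:H3→d9:-→d10:-  best=H3
  add 213.144.0.0/16 -> H3 at depth 16
  ? 213.144.20.246  path d0:H4→d1:-→d2:-→d3:-→d4:-→d5:-→d6:-→d7:-→d8:H3→d9:-→d10:-→d11:-→d12:-→d13:-→d14:-→d15:-→d16:H3  best=H3
  del 213.144.204.0/22 (clear depth 22)
  add 192.0.0.0/3 -> H1 at depth 3
  add 213.144.0.0/15 -> H6 at depth 15
  add 213.144.0.0/16 -> H1 at depth 16
  add 213.144.0.0/16 -> H7 at depth 16
  ? 215.226.13.79  path d0:H4→d1:-→d2:-→d3:H1→d4:-→d5:-→d6:-  best=H1
  del 213.144.0.0/15 (clear depth 15)
  ? 192.0.33.14  path d0:H4→d1:-→d2:-→d3:H1→d4:-  best=H1
  add 89.98.70.239/32 -> H3 at depth 32
  del 207.0.0.0/8 (clear depth 8)
  del 89.0.0.0/9 (clear depth 9)
  ? 89.98.70.225  path d0:H4→d1:-→d2:-→d3:-→d4:-→d5:-→d6:-→d7:-→d8:-→d9:-→d10:-→d11:-→d12:-→d13:-→d14:-→d15:-→d16:-→d17:-→d18:-→d19:-→d20:H3→d21:-→d22:-→d23:-→d24:-→d25:-→d26:-→d27:-→d28:H3  best=H3
  ? 89.98.64.0  path d0:H4→d1:-→d2:-→d3:-→d4:-→d5:-→d6:-→d7:-→d8:-→d9:-→d10:-→d11:-→d12:-→d13:-→d14:-→d15:-→d16:-→d17:-→d18:-→d19:-→d20:H3→d21:-  best=H3
  del 213.0.0.0/8 (clear depth 8)
  ? 89.98.70.239  path d0:H4→d1:-→d2:-→d3:-→d4:-→d5:-→d6:-→d7:-→d8:-→d9:-→d10:-→d11:-→d12:-→d13:-→d14:-→d15:-→d16:-→d17:-→d18:-→d19:-→d20:H3→d21:-→d22:-→d23:-→d24:-→d25:-→d26:-→d27:-→d28:H3→d29:-→d30:-→d31:-→d32:H3  best=H3
  ? 252.39.137.192  path d0:H4→d1:-→d2:-  best=H4
  add 89.98.64.0/20 -> H6 at depth 20

== LOOKUPS ==
["H5","H3","H3","H3","H3","H1","H1","H3","H3","H3","H4"]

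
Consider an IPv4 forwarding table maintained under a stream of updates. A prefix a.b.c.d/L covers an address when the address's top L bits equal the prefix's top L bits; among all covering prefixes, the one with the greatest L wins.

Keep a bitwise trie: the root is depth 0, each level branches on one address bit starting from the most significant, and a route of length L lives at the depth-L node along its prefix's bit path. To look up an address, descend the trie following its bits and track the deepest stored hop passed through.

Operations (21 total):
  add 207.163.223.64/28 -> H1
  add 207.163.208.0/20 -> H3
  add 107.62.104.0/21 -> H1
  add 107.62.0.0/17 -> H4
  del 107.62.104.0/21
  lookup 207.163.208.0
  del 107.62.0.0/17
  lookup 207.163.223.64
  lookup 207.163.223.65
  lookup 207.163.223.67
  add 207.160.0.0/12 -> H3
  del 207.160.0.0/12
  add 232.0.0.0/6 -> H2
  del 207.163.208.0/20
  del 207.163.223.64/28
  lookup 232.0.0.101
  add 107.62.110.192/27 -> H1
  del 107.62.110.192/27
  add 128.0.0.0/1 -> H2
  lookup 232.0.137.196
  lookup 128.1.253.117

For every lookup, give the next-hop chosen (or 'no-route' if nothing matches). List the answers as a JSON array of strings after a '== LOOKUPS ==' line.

Apply in order:
  + 207.163.223.64/28 (H1) depth=28
  + 207.163.208.0/20 (H3) depth=20
  + 107.62.104.0/21 (H1) depth=21
  + 107.62.0.0/17 (H4) depth=17
  del 107.62.104.0/21 (clear depth 21)
  ? 207.163.208.0  path d0:-→d1:-→d2:-→d3:-→d4:-→d5:-→d6:-→d7:-→d8:-→d9:-→d10:-→d11:-→d12:-→d13:-→d14:-→d15:-→d16:-→d17:-→d18:-→d19:-→d20:H3  best=H3
  del 107.62.0.0/17 (clear depth 17)
  ? 207.163.223.64  path d0:-→d1:-→d2:-→d3:-→d4:-→d5:-→d6:-→d7:-→d8:-→d9:-→d10:-→d11:-→d12:-→d13:-→d14:-→d15:-→d16:-→d17:-→d18:-→d19:-→d20:H3→d21:-→d22:-→d23:-→d24:-→d25:-→d26:-→d27:-→d28:H1  best=H1
  ? 207.163.223.65  path d0:-→d1:-→d2:-→d3:-→d4:-→d5:-→d6:-→d7:-→d8:-→d9:-→d10:-→d11:-→d12:-→d13:-→d14:-→d15:-→d16:-→d17:-→d18:-→d19:-→d20:H3→d21:-→d22:-→d23:-→d24:-→d25:-→d26:-→d27:-→d28:H1  best=H1
  ? 207.163.223.67  path d0:-→d1:-→d2:-→d3:-→d4:-→d5:-→d6:-→d7:-→d8:-→d9:-→d10:-→d11:-→d12:-→d13:-→d14:-→d15:-→d16:-→d17:-→d18:-→d19:-→d20:H3→d21:-→d22:-→d23:-→d24:-→d25:-→d26:-→d27:-→d28:H1  best=H1
  + 207.160.0.0/12 (H3) depth=12
  del 207.160.0.0/12 (clear depth 12)
  + 232.0.0.0/6 (H2) depth=6
  del 207.163.208.0/20 (clear depth 20)
  del 207.163.223.64/28 (clear depth 28)
  ? 232.0.0.101  path d0:-→d1:-→d2:-→d3:-→d4:-→d5:-→d6:H2  best=H2
  + 107.62.110.192/27 (H1) depth=27
  del 107.62.110.192/27 (clear depth 27)
  + 128.0.0.0/1 (H2) depth=1
  ? 232.0.137.196  path d0:-→d1:H2→d2:-→d3:-→d4:-→d5:-→d6:H2  best=H2
  ? 128.1.253.117  path d0:-→d1:H2  best=H2

== LOOKUPS ==
["H3","H1","H1","H1","H2","H2","H2"]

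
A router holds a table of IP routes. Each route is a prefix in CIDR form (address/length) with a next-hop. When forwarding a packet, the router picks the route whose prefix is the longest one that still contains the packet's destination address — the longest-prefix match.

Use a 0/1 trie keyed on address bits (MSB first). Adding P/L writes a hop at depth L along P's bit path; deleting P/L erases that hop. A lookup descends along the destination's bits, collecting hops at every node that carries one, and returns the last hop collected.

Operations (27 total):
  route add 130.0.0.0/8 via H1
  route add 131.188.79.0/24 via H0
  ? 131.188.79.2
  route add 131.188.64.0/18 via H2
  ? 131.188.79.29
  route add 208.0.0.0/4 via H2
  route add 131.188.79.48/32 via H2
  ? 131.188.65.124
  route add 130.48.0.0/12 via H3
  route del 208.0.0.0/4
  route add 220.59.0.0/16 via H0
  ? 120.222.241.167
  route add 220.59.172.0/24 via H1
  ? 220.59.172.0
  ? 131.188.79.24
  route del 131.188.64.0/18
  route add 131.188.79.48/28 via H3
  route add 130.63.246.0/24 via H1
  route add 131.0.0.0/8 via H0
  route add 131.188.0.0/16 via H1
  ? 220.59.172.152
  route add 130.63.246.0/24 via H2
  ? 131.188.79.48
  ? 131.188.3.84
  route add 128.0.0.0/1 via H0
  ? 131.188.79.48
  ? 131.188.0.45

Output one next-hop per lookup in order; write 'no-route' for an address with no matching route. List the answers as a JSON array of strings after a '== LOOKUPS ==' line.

Process each operation:
  + 130.0.0.0/8 (H1) depth=8
  + 131.188.79.0/24 (H0) depth=24
  Q 131.188.79.2: descend 100000111011110001001111 ; hops seen [H0] ; pick H0
  + 131.188.64.0/18 (H2) depth=18
  Q 131.188.79.29: descend 100000111011110001001111 ; hops seen [H2,H0] ; pick H0
  + 208.0.0.0/4 (H2) depth=4
  + 131.188.79.48/32 (H2) depth=32
  Q 131.188.65.124: descend 10000011101111000100 ; hops seen [H2] ; pick H2
  + 130.48.0.0/12 (H3) depth=12
  - 208.0.0.0/4 clear@4
  + 220.59.0.0/16 (H0) depth=16
  Q 120.222.241.167: descend ε ; hops seen [∅] ; pick no-route
  + 220.59.172.0/24 (H1) depth=24
  Q 220.59.172.0: descend 110111000011101110101100 ; hops seen [H0,H1] ; pick H1
  Q 131.188.79.24: descend 10000011101111000100111100 ; hops seen [H2,H0] ; pick H0
  - 131.188.64.0/18 clear@18
  + 131.188.79.48/28 (H3) depth=28
  + 130.63.246.0/24 (H1) depth=24
  + 131.0.0.0/8 (H0) depth=8
  + 131.188.0.0/16 (H1) depth=16
  Q 220.59.172.152: descend 110111000011101110101100 ; hops seen [H0,H1] ; pick H1
  + 130.63.246.0/24 (H2) depth=24
  Q 131.188.79.48: descend 10000011101111000100111100110000 ; hops seen [H0,H1,H0,H3,H2] ; pick H2
  Q 131.188.3.84: descend 10000011101111000 ; hops seen [H0,H1] ; pick H1
  + 128.0.0.0/1 (H0) depth=1
  Q 131.188.79.48: descend 10000011101111000100111100110000 ; hops seen [H0,H0,H1,H0,H3,H2] ; pick H2
  Q 131.188.0.45: descend 10000011101111000 ; hops seen [H0,H0,H1] ; pick H1

== LOOKUPS ==
["H0","H0","H2","no-route","H1","H0","H1","H2","H1","H2","H1"]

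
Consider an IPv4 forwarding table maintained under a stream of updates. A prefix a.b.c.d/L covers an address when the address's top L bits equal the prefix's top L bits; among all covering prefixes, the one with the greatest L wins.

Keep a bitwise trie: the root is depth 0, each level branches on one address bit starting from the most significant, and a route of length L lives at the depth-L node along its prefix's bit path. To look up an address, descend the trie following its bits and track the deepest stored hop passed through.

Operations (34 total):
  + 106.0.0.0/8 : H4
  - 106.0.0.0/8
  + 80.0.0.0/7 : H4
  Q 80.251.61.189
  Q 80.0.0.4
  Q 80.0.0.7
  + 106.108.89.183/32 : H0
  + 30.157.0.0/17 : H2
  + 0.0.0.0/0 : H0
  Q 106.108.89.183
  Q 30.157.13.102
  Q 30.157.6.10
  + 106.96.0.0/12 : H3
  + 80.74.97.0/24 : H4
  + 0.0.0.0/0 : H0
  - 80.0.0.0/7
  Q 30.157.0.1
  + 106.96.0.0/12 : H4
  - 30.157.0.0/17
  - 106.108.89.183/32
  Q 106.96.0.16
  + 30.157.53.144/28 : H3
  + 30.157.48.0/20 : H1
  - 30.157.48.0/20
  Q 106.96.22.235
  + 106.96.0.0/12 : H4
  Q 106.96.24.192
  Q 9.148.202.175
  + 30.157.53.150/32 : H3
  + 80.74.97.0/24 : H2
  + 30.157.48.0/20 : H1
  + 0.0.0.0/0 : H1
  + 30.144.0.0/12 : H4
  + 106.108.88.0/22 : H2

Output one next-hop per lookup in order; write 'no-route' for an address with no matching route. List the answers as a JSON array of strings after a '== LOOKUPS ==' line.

Trace:
  add 106.0.0.0/8 -> H4 at depth 8
  - 106.0.0.0/8 clear@8
  add 80.0.0.0/7 -> H4 at depth 7
  Q 80.251.61.189: descend 0101000 ; hops seen [H4] ; pick H4
  Q 80.0.0.4: descend 0101000 ; hops seen [H4] ; pick H4
  Q 80.0.0.7: descend 0101000 ; hops seen [H4] ; pick H4
  add 106.108.89.183/32 -> H0 at depth 32
  add 30.157.0.0/17 -> H2 at depth 17
  add 0.0.0.0/0 -> H0 at depth 0
  Q 106.108.89.183: descend 01101010011011000101100110110111 ; hops seen [H0,H0] ; pick H0
  Q 30.157.13.102: descend 00011110100111010 ; hops seen [H0,H2] ; pick H2
  Q 30.157.6.10: descend 00011110100111010 ; hops seen [H0,H2] ; pick H2
  add 106.96.0.0/12 -> H3 at depth 12
  add 80.74.97.0/24 -> H4 at depth 24
  add 0.0.0.0/0 -> H0 at depth 0
  - 80.0.0.0/7 clear@7
  Q 30.157.0.1: descend 00011110100111010 ; hops seen [H0,H2] ; pick H2
  add 106.96.0.0/12 -> H4 at depth 12
  - 30.157.0.0/17 clear@17
  - 106.108.89.183/32 clear@32
  Q 106.96.0.16: descend 011010100110 ; hops seen [H0,H4] ; pick H4
  add 30.157.53.144/28 -> H3 at depth 28
  add 30.157.48.0/20 -> H1 at depth 20
  - 30.157.48.0/20 clear@20
  Q 106.96.22.235: descend 011010100110 ; hops seen [H0,H4] ; pick H4
  add 106.96.0.0/12 -> H4 at depth 12
  Q 106.96.24.192: descend 011010100110 ; hops seen [H0,H4] ; pick H4
  Q 9.148.202.175: descend 000 ; hops seen [H0] ; pick H0
  add 30.157.53.150/32 -> H3 at depth 32
  add 80.74.97.0/24 -> H2 at depth 24
  add 30.157.48.0/20 -> H1 at depth 20
  add 0.0.0.0/0 -> H1 at depth 0
  add 30.144.0.0/12 -> H4 at depth 12
  add 106.108.88.0/22 -> H2 at depth 22

== LOOKUPS ==
["H4","H4","H4","H0","H2","H2","H2","H4","H4","H4","H0"]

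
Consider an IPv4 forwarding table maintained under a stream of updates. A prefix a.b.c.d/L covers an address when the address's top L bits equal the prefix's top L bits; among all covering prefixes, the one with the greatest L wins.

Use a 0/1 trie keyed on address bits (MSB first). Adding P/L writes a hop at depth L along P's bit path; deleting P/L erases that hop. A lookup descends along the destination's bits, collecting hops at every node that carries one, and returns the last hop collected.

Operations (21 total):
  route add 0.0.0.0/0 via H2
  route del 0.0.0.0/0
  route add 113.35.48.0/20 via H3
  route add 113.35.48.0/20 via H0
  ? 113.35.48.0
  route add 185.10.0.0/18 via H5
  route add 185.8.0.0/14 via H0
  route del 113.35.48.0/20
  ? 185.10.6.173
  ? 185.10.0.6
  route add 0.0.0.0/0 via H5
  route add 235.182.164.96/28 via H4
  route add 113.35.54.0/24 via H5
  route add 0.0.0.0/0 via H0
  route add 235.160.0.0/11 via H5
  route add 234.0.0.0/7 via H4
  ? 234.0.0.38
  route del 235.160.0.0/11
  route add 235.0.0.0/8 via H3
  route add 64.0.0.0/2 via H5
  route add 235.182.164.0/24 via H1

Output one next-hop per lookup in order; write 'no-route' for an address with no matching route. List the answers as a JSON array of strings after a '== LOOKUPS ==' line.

Process each operation:
  + 0.0.0.0/0 (H2) depth=0
  - 0.0.0.0/0 clear@0
  + 113.35.48.0/20 (H3) depth=20
  + 113.35.48.0/20 (H0) depth=20
  lookup 113.35.48.0: bits 01110001001000110011 walk d0:-→d1:-→d2:-→d3:-→d4:-→d5:-→d6:-→d7:-→d8:-→d9:-→d10:-→d11:-→d12:-→d13:-→d14:-→d15:-→d16:-→d17:-→d18:-→d19:-→d20:H0 -> H0
  + 185.10.0.0/18 (H5) depth=18
  + 185.8.0.0/14 (H0) depth=14
  - 113.35.48.0/20 clear@20
  lookup 185.10.6.173: bits 101110010000101000 walk d0:-→d1:-→d2:-→d3:-→d4:-→d5:-→d6:-→d7:-→d8:-→d9:-→d10:-→d11:-→d12:-→d13:-→d14:H0→d15:-→d16:-→d17:-→d18:H5 -> H5
  lookup 185.10.0.6: bits 101110010000101000 walk d0:-→d1:-→d2:-→d3:-→d4:-→d5:-→d6:-→d7:-→d8:-→d9:-→d10:-→d11:-→d12:-→d13:-→d14:H0→d15:-→d16:-→d17:-→d18:H5 -> H5
  + 0.0.0.0/0 (H5) depth=0
  + 235.182.164.96/28 (H4) depth=28
  + 113.35.54.0/24 (H5) depth=24
  + 0.0.0.0/0 (H0) depth=0
  + 235.160.0.0/11 (H5) depth=11
  + 234.0.0.0/7 (H4) depth=7
  lookup 234.0.0.38: bits 1110101 walk d0:H0→d1:-→d2:-→d3:-→d4:-→d5:-→d6:-→d7:H4 -> H4
  - 235.160.0.0/11 clear@11
  + 235.0.0.0/8 (H3) depth=8
  + 64.0.0.0/2 (H5) depth=2
  + 235.182.164.0/24 (H1) depth=24

== LOOKUPS ==
["H0","H5","H5","H4"]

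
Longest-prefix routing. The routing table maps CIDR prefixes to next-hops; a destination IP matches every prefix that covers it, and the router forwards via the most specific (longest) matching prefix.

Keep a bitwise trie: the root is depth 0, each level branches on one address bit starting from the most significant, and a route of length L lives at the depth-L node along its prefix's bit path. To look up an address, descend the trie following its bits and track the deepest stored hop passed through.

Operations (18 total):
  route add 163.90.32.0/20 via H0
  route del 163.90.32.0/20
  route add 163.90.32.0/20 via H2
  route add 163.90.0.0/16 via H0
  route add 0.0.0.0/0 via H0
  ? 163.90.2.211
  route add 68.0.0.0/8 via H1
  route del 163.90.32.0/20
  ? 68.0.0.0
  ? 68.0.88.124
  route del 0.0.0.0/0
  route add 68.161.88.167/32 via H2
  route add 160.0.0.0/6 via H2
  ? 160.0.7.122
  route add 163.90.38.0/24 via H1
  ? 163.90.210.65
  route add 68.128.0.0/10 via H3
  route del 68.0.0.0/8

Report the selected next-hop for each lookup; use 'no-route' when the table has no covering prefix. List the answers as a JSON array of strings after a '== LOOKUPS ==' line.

Apply in order:
  add 163.90.32.0/20 -> H0 at depth 20
  del 163.90.32.0/20 (clear depth 20)
  add 163.90.32.0/20 -> H2 at depth 20
  add 163.90.0.0/16 -> H0 at depth 16
  add 0.0.0.0/0 -> H0 at depth 0
  ? 163.90.2.211  path d0:H0→d1:-→d2:-→d3:-→d4:-→d5:-→d6:-→d7:-→d8:-→d9:-→d10:-→d11:-→d12:-→d13:-→d14:-→d15:-→d16:H0→d17:-→d18:-  best=H0
  add 68.0.0.0/8 -> H1 at depth 8
  del 163.90.32.0/20 (clear depth 20)
  ? 68.0.0.0  path d0:H0→d1:-→d2:-→d3:-→d4:-→d5:-→d6:-→d7:-→d8:H1  best=H1
  ? 68.0.88.124  path d0:H0→d1:-→d2:-→d3:-→d4:-→d5:-→d6:-→d7:-→d8:H1  best=H1
  del 0.0.0.0/0 (clear depth 0)
  add 68.161.88.167/32 -> H2 at depth 32
  add 160.0.0.0/6 -> H2 at depth 6
  ? 160.0.7.122  path d0:-→d1:-→d2:-→d3:-→d4:-→d5:-→d6:H2  best=H2
  add 163.90.38.0/24 -> H1 at depth 24
  ? 163.90.210.65  path d0:-→d1:-→d2:-→d3:-→d4:-→d5:-→d6:H2→d7:-→d8:-→d9:-→d10:-→d11:-→d12:-→d13:-→d14:-→d15:-→d16:H0  best=H0
  add 68.128.0.0/10 -> H3 at depth 10
  del 68.0.0.0/8 (clear depth 8)

== LOOKUPS ==
["H0","H1","H1","H2","H0"]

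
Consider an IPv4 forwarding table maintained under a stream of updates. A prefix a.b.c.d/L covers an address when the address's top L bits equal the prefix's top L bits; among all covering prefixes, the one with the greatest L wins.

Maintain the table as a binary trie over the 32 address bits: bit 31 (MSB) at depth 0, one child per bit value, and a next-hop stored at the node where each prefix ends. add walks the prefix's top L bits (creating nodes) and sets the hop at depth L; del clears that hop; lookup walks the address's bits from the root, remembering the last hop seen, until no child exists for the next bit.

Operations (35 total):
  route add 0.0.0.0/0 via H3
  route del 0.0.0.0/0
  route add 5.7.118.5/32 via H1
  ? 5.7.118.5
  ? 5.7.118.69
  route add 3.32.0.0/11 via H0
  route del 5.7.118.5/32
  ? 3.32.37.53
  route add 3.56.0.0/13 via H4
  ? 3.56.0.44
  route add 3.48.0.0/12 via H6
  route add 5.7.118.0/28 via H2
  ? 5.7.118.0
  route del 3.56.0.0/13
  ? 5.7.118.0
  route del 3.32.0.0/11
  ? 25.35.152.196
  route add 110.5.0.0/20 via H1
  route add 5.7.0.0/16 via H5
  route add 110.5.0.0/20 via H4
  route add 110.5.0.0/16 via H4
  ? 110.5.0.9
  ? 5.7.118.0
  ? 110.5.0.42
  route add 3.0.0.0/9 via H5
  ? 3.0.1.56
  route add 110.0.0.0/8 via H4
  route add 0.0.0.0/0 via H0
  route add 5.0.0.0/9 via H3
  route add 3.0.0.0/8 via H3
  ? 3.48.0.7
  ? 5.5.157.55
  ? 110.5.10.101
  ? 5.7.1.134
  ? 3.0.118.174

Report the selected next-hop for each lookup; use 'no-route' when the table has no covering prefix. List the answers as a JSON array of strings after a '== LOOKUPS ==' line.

Trace:
  add 0.0.0.0/0 -> H3 at depth 0
  - 0.0.0.0/0 clear@0
  add 5.7.118.5/32 -> H1 at depth 32
  lookup 5.7.118.5: bits 00000101000001110111011000000101 walk d0:-→d1:-→d2:-→d3:-→d4:-→d5:-→d6:-→d7:-→d8:-→d9:-→d10:-→d11:-→d12:-→d13:-→d14:-→d15:-→d16:-→d17:-→d18:-→d19:-→d20:-→d21:-→d22:-→d23:-→d24:-→d25:-→d26:-→d27:-→d28:-→d29:-→d30:-→d31:-→d32:H1 -> H1
  lookup 5.7.118.69: bits 0000010100000111011101100 walk d0:-→d1:-→d2:-→d3:-→d4:-→d5:-→d6:-→d7:-→d8:-→d9:-→d10:-→d11:-→d12:-→d13:-→d14:-→d15:-→d16:-→d17:-→d18:-→d19:-→d20:-→d21:-→d22:-→d23:-→d24:-→d25:- -> no-route
  add 3.32.0.0/11 -> H0 at depth 11
  - 5.7.118.5/32 clear@32
  lookup 3.32.37.53: bits 00000011001 walk d0:-→d1:-→d2:-→d3:-→d4:-→d5:-→d6:-→d7:-→d8:-→d9:-→d10:-→d11:H0 -> H0
  add 3.56.0.0/13 -> H4 at depth 13
  lookup 3.56.0.44: bits 0000001100111 walk d0:-→d1:-→d2:-→d3:-→d4:-→d5:-→d6:-→d7:-→d8:-→d9:-→d10:-→d11:H0→d12:-→d13:H4 -> H4
  add 3.48.0.0/12 -> H6 at depth 12
  add 5.7.118.0/28 -> H2 at depth 28
  lookup 5.7.118.0: bits 00000101000001110111011000000 walk d0:-→d1:-→d2:-→d3:-→d4:-→d5:-→d6:-→d7:-→d8:-→d9:-→d10:-→d11:-→d12:-→d13:-→d14:-→d15:-→d16:-→d17:-→d18:-→d19:-→d20:-→d21:-→d22:-→d23:-→d24:-→d25:-→d26:-→d27:-→d28:H2→d29:- -> H2
  - 3.56.0.0/13 clear@13
  lookup 5.7.118.0: bits 00000101000001110111011000000 walk d0:-→d1:-→d2:-→d3:-→d4:-→d5:-→d6:-→d7:-→d8:-→d9:-→d10:-→d11:-→d12:-→d13:-→d14:-→d15:-→d16:-→d17:-→d18:-→d19:-→d20:-→d21:-→d22:-→d23:-→d24:-→d25:-→d26:-→d27:-→d28:H2→d29:- -> H2
  - 3.32.0.0/11 clear@11
  lookup 25.35.152.196: bits 000 walk d0:-→d1:-→d2:-→d3:- -> no-route
  add 110.5.0.0/20 -> H1 at depth 20
  add 5.7.0.0/16 -> H5 at depth 16
  add 110.5.0.0/20 -> H4 at depth 20
  add 110.5.0.0/16 -> H4 at depth 16
  lookup 110.5.0.9: bits 01101110000001010000 walk d0:-→d1:-→d2:-→d3:-→d4:-→d5:-→d6:-→d7:-→d8:-→d9:-→d10:-→d11:-→d12:-→d13:-→d14:-→d15:-→d16:H4→d17:-→d18:-→d19:-→d20:H4 -> H4
  lookup 5.7.118.0: bits 00000101000001110111011000000 walk d0:-→d1:-→d2:-→d3:-→d4:-→d5:-→d6:-→d7:-→d8:-→d9:-→d10:-→d11:-→d12:-→d13:-→d14:-→d15:-→d16:H5→d17:-→d18:-→d19:-→d20:-→d21:-→d22:-→d23:-→d24:-→d25:-→d26:-→d27:-→d28:H2→d29:- -> H2
  lookup 110.5.0.42: bits 01101110000001010000 walk d0:-→d1:-→d2:-→d3:-→d4:-→d5:-→d6:-→d7:-→d8:-→d9:-→d10:-→d11:-→d12:-→d13:-→d14:-→d15:-→d16:H4→d17:-→d18:-→d19:-→d20:H4 -> H4
  add 3.0.0.0/9 -> H5 at depth 9
  lookup 3.0.1.56: bits 0000001100 walk d0:-→d1:-→d2:-→d3:-→d4:-→d5:-→d6:-→d7:-→d8:-→d9:H5→d10:- -> H5
  add 110.0.0.0/8 -> H4 at depth 8
  add 0.0.0.0/0 -> H0 at depth 0
  add 5.0.0.0/9 -> H3 at depth 9
  add 3.0.0.0/8 -> H3 at depth 8
  lookup 3.48.0.7: bits 000000110011 walk d0:H0→d1:-→d2:-→d3:-→d4:-→d5:-→d6:-→d7:-→d8:H3→d9:H5→d10:-→d11:-→d12:H6 -> H6
  lookup 5.5.157.55: bits 00000101000001 walk d0:H0→d1:-→d2:-→d3:-→d4:-→d5:-→d6:-→d7:-→d8:-→d9:H3→d10:-→d11:-→d12:-→d13:-→d14:- -> H3
  lookup 110.5.10.101: bits 01101110000001010000 walk d0:H0→d1:-→d2:-→d3:-→d4:-→d5:-→d6:-→d7:-→d8:H4→d9:-→d10:-→d11:-→d12:-→d13:-→d14:-→d15:-→d16:H4→d17:-→d18:-→d19:-→d20:H4 -> H4
  lookup 5.7.1.134: bits 00000101000001110 walk d0:H0→d1:-→d2:-→d3:-→d4:-→d5:-→d6:-→d7:-→d8:-→d9:H3→d10:-→d11:-→d12:-→d13:-→d14:-→d15:-→d16:H5→d17:- -> H5
  lookup 3.0.118.174: bits 0000001100 walk d0:H0→d1:-→d2:-→d3:-→d4:-→d5:-→d6:-→d7:-→d8:H3→d9:H5→d10:- -> H5

== LOOKUPS ==
["H1","no-route","H0","H4","H2","H2","no-route","H4","H2","H4","H5","H6","H3","H4","H5","H5"]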